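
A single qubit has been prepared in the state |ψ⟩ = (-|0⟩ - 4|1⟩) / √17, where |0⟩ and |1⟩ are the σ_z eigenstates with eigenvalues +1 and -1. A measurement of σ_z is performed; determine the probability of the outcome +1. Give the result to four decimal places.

The +1 outcome corresponds to |0⟩. Its amplitude in |ψ⟩ is -1/√17.
P = |-1|² / 17 = 1/17.

0.0588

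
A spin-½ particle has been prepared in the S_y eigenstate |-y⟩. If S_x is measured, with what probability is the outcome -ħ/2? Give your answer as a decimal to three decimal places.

In the S_z basis, |-y⟩ = (|+z⟩ - i|-z⟩)/√2 and |-x⟩ = (|+z⟩ - |-z⟩)/√2.
|⟨-x|-y⟩|² = 1/2.

0.500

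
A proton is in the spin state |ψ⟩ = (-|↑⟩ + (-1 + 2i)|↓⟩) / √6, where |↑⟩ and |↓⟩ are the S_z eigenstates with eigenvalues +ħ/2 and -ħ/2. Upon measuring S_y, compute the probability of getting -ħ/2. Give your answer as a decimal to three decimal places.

0.833

|-y⟩ = (|↑⟩ - i|↓⟩)/√2, so ⟨-y|ψ⟩ = (-3 - i) / (√2·√6).
P = |-3 - i|² / 12 = 10/12.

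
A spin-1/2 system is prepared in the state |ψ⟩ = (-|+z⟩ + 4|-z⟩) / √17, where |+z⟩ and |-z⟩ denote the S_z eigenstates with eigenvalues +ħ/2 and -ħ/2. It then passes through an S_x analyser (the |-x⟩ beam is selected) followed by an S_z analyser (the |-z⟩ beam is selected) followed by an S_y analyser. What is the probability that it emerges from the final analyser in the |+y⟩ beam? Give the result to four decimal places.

First analyser (S_x): P(|-x⟩) = |⟨-x|ψ⟩|² = 25/34.
After stage 1 the state is |-x⟩; P(|-z⟩) = |⟨-z|-x⟩|² = 1/2.
After stage 2 the state is |-z⟩; P(|+y⟩) = |⟨+y|-z⟩|² = 1/2.
Joint probability = 25/34 × 1/2 × 1/2 = 0.1838.

0.1838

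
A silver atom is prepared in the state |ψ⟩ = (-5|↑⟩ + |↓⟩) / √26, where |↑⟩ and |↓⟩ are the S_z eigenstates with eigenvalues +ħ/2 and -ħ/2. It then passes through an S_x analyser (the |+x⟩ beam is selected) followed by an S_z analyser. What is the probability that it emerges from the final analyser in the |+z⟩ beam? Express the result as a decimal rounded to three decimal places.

0.154

First analyser (S_x): P(|+x⟩) = |⟨+x|ψ⟩|² = 16/52.
After stage 1 the state is |+x⟩; P(|+z⟩) = |⟨+z|+x⟩|² = 1/2.
Joint probability = 16/52 × 1/2 = 0.154.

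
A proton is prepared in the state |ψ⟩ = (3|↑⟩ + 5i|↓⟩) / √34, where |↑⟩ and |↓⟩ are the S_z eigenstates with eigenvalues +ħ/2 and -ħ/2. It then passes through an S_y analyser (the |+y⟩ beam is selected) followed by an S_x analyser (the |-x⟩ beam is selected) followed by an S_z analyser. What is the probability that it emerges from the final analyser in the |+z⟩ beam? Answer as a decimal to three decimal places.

0.235

First analyser (S_y): P(|+y⟩) = |⟨+y|ψ⟩|² = 64/68.
After stage 1 the state is |+y⟩; P(|-x⟩) = |⟨-x|+y⟩|² = 1/2.
After stage 2 the state is |-x⟩; P(|+z⟩) = |⟨+z|-x⟩|² = 1/2.
Joint probability = 64/68 × 1/2 × 1/2 = 0.235.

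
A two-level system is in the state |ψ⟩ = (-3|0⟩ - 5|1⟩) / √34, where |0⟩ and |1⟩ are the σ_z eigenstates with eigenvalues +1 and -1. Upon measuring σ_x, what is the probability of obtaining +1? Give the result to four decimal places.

0.9412

|+x⟩ = (|0⟩ + |1⟩)/√2, so ⟨+x|ψ⟩ = (-8) / (√2·√34).
P = |-8|² / 68 = 64/68.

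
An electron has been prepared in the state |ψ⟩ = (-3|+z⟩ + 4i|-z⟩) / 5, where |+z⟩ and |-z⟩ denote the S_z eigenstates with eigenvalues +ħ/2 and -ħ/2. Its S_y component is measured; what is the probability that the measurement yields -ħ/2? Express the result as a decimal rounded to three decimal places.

|-y⟩ = (|+z⟩ - i|-z⟩)/√2, so ⟨-y|ψ⟩ = (-7) / (√2·5).
P = |-7|² / 50 = 49/50.

0.980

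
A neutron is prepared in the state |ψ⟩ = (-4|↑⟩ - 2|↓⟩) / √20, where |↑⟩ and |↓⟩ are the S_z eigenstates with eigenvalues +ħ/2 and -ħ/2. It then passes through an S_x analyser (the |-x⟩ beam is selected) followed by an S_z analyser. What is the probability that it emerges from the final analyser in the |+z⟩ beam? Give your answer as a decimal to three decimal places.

First analyser (S_x): P(|-x⟩) = |⟨-x|ψ⟩|² = 4/40.
After stage 1 the state is |-x⟩; P(|+z⟩) = |⟨+z|-x⟩|² = 1/2.
Joint probability = 4/40 × 1/2 = 0.050.

0.050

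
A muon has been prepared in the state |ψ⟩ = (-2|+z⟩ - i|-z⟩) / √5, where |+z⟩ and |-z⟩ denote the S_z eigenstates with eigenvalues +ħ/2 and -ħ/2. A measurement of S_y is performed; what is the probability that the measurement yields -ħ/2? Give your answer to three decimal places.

|-y⟩ = (|+z⟩ - i|-z⟩)/√2, so ⟨-y|ψ⟩ = (-1) / (√2·√5).
P = |-1|² / 10 = 1/10.

0.100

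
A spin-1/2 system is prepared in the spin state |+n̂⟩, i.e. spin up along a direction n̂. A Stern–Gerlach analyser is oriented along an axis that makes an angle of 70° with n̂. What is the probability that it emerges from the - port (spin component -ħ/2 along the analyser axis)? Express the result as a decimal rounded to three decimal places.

0.329

For spin-½, the probability of finding spin-up along an axis at angle θ to the initial spin direction is cos²(θ/2); spin-down is sin²(θ/2).
θ = 70°, so P = sin²(35°) ≈ 0.329.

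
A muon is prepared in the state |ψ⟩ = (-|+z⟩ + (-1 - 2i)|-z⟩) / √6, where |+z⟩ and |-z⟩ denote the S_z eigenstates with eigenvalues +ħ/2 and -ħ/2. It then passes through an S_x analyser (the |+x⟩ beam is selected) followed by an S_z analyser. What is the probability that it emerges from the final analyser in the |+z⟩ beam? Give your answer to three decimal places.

0.333

First analyser (S_x): P(|+x⟩) = |⟨+x|ψ⟩|² = 8/12.
After stage 1 the state is |+x⟩; P(|+z⟩) = |⟨+z|+x⟩|² = 1/2.
Joint probability = 8/12 × 1/2 = 0.333.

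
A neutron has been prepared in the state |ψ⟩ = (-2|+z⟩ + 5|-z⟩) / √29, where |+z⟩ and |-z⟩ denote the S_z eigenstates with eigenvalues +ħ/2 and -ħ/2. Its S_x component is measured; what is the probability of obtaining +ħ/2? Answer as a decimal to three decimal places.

|+x⟩ = (|+z⟩ + |-z⟩)/√2, so ⟨+x|ψ⟩ = (3) / (√2·√29).
P = |3|² / 58 = 9/58.

0.155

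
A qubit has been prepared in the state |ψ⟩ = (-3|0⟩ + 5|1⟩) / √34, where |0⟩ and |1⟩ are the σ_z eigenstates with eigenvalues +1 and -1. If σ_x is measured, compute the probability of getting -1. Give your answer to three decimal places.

0.941

|-x⟩ = (|0⟩ - |1⟩)/√2, so ⟨-x|ψ⟩ = (-8) / (√2·√34).
P = |-8|² / 68 = 64/68.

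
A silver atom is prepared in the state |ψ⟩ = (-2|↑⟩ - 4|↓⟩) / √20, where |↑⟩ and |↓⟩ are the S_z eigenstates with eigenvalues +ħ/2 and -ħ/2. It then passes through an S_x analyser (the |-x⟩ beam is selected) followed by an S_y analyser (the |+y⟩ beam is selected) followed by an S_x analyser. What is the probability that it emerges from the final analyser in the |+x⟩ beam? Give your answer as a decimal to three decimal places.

0.025

First analyser (S_x): P(|-x⟩) = |⟨-x|ψ⟩|² = 4/40.
After stage 1 the state is |-x⟩; P(|+y⟩) = |⟨+y|-x⟩|² = 1/2.
After stage 2 the state is |+y⟩; P(|+x⟩) = |⟨+x|+y⟩|² = 1/2.
Joint probability = 4/40 × 1/2 × 1/2 = 0.025.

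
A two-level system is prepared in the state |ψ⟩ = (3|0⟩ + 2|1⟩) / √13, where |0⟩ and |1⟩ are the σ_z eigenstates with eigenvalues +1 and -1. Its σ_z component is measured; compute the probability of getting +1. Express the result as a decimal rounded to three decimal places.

0.692

The +1 outcome corresponds to |0⟩. Its amplitude in |ψ⟩ is 3/√13.
P = |3|² / 13 = 9/13.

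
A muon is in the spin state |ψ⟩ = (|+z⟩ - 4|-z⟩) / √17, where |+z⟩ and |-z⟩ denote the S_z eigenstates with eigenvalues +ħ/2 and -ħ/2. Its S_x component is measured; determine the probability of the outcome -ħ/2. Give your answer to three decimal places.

0.735

|-x⟩ = (|+z⟩ - |-z⟩)/√2, so ⟨-x|ψ⟩ = (5) / (√2·√17).
P = |5|² / 34 = 25/34.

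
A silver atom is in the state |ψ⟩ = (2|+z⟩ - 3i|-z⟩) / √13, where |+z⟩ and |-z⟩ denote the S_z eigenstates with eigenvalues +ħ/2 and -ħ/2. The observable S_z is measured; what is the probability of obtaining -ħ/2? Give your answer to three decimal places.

0.692

The -ħ/2 outcome corresponds to |-z⟩. Its amplitude in |ψ⟩ is -3i/√13.
P = |-3i|² / 13 = 9/13.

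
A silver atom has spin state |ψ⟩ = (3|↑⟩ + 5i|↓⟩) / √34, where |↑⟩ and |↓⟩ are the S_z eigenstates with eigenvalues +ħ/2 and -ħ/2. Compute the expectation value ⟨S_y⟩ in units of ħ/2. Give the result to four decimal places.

⟨σ_y⟩ = 2 Im(a* b)/(|a|²+|b|²) with a = 3, b = 5i.
a* b = 15i, so ⟨σ_y⟩ = 30/34.
⟨S_y⟩ = (ħ/2)·⟨σ_y⟩.

0.8824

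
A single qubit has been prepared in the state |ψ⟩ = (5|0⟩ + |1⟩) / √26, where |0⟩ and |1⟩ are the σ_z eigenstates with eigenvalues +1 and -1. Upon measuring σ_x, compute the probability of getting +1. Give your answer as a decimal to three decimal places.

|+x⟩ = (|0⟩ + |1⟩)/√2, so ⟨+x|ψ⟩ = (6) / (√2·√26).
P = |6|² / 52 = 36/52.

0.692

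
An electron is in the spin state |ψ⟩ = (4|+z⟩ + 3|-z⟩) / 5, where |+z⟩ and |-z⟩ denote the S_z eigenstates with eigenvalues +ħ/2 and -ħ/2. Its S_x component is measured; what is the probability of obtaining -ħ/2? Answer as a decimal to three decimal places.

0.020

|-x⟩ = (|+z⟩ - |-z⟩)/√2, so ⟨-x|ψ⟩ = (1) / (√2·5).
P = |1|² / 50 = 1/50.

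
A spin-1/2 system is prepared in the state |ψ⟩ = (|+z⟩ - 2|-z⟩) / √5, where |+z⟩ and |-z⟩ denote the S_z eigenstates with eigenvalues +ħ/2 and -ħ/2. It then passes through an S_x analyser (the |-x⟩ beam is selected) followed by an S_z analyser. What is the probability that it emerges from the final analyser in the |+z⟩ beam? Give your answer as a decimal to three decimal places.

First analyser (S_x): P(|-x⟩) = |⟨-x|ψ⟩|² = 9/10.
After stage 1 the state is |-x⟩; P(|+z⟩) = |⟨+z|-x⟩|² = 1/2.
Joint probability = 9/10 × 1/2 = 0.450.

0.450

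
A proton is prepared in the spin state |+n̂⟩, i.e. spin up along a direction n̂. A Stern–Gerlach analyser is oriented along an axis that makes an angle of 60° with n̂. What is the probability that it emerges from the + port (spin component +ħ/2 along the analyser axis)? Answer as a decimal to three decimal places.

For spin-½, the probability of finding spin-up along an axis at angle θ to the initial spin direction is cos²(θ/2); spin-down is sin²(θ/2).
θ = 60°, so P = cos²(30°) ≈ 0.750.

0.750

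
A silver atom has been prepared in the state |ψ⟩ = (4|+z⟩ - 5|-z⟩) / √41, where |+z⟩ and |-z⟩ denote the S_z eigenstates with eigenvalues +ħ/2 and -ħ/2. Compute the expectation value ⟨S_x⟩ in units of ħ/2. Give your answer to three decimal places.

⟨σ_x⟩ = 2 Re(a* b)/(|a|²+|b|²) with a = 4, b = -5.
a* b = -20, so ⟨σ_x⟩ = -40/41.
⟨S_x⟩ = (ħ/2)·⟨σ_x⟩.

-0.976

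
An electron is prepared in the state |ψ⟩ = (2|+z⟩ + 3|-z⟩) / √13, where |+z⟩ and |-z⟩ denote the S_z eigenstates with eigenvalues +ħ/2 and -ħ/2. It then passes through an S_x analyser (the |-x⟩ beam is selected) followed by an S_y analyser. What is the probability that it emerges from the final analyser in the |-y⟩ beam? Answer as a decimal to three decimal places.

First analyser (S_x): P(|-x⟩) = |⟨-x|ψ⟩|² = 1/26.
After stage 1 the state is |-x⟩; P(|-y⟩) = |⟨-y|-x⟩|² = 1/2.
Joint probability = 1/26 × 1/2 = 0.019.

0.019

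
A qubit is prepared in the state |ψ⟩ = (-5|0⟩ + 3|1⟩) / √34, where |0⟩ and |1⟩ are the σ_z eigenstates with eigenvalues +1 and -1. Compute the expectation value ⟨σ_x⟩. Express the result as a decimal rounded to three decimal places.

⟨σ_x⟩ = 2 Re(a* b)/(|a|²+|b|²) with a = -5, b = 3.
a* b = -15, so ⟨σ_x⟩ = -30/34.

-0.882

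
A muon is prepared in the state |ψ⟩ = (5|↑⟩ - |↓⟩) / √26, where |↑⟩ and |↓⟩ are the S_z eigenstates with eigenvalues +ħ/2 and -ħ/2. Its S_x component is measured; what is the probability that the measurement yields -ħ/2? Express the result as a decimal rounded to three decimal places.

0.692

|-x⟩ = (|↑⟩ - |↓⟩)/√2, so ⟨-x|ψ⟩ = (6) / (√2·√26).
P = |6|² / 52 = 36/52.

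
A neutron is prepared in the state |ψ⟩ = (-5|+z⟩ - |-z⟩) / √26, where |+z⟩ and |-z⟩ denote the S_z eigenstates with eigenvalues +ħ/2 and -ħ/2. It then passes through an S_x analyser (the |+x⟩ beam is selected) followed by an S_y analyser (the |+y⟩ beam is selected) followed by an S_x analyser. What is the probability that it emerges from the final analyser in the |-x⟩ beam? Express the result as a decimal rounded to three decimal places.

0.173

First analyser (S_x): P(|+x⟩) = |⟨+x|ψ⟩|² = 36/52.
After stage 1 the state is |+x⟩; P(|+y⟩) = |⟨+y|+x⟩|² = 1/2.
After stage 2 the state is |+y⟩; P(|-x⟩) = |⟨-x|+y⟩|² = 1/2.
Joint probability = 36/52 × 1/2 × 1/2 = 0.173.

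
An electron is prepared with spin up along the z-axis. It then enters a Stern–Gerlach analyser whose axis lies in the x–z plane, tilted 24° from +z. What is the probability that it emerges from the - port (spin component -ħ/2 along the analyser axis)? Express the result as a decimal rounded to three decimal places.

For spin-½, the probability of finding spin-up along an axis at angle θ to the initial spin direction is cos²(θ/2); spin-down is sin²(θ/2).
θ = 24°, so P = sin²(12°) ≈ 0.043.

0.043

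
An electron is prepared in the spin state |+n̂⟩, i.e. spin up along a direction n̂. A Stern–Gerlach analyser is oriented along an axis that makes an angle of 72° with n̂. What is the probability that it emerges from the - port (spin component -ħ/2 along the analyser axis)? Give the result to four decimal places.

0.3455

For spin-½, the probability of finding spin-up along an axis at angle θ to the initial spin direction is cos²(θ/2); spin-down is sin²(θ/2).
θ = 72°, so P = sin²(36°) ≈ 0.3455.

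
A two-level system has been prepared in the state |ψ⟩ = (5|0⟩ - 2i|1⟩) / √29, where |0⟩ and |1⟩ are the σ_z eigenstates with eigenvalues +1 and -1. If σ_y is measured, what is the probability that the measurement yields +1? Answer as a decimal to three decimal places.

|+y⟩ = (|0⟩ + i|1⟩)/√2, so ⟨+y|ψ⟩ = (3) / (√2·√29).
P = |3|² / 58 = 9/58.

0.155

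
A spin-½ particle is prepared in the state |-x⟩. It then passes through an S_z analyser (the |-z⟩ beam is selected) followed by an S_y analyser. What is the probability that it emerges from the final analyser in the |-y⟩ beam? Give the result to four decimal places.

First analyser (S_z): from |-x⟩, P(|-z⟩) = 1/2.
After stage 1 the state is |-z⟩; P(|-y⟩) = |⟨-y|-z⟩|² = 1/2.
Joint probability = 1/2 × 1/2 = 0.2500.

0.2500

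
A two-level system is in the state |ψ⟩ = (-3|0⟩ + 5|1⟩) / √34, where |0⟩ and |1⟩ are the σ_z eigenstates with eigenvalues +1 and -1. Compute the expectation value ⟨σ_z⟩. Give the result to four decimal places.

-0.4706

⟨σ_z⟩ = |a|² - |b|² divided by |a|²+|b|², with a, b the |0⟩, |1⟩ amplitudes.
= (9 - 25)/34 = -16/34.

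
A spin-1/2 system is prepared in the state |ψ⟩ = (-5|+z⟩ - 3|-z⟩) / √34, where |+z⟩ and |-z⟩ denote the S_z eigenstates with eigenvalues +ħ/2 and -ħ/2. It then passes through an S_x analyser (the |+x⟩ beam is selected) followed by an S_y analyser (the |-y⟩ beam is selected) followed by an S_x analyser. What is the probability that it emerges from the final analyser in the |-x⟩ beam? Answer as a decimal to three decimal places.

0.235

First analyser (S_x): P(|+x⟩) = |⟨+x|ψ⟩|² = 64/68.
After stage 1 the state is |+x⟩; P(|-y⟩) = |⟨-y|+x⟩|² = 1/2.
After stage 2 the state is |-y⟩; P(|-x⟩) = |⟨-x|-y⟩|² = 1/2.
Joint probability = 64/68 × 1/2 × 1/2 = 0.235.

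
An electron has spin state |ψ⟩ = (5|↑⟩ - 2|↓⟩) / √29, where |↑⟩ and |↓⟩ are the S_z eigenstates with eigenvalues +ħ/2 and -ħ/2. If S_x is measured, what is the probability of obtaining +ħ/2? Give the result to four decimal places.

0.1552

|+x⟩ = (|↑⟩ + |↓⟩)/√2, so ⟨+x|ψ⟩ = (3) / (√2·√29).
P = |3|² / 58 = 9/58.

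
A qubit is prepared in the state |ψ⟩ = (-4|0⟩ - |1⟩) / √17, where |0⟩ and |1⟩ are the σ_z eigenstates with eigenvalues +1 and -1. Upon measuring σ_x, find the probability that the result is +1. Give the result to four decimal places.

|+x⟩ = (|0⟩ + |1⟩)/√2, so ⟨+x|ψ⟩ = (-5) / (√2·√17).
P = |-5|² / 34 = 25/34.

0.7353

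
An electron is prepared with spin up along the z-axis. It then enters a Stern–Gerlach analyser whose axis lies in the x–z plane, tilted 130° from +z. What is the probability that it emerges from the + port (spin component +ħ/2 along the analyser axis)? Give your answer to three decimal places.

For spin-½, the probability of finding spin-up along an axis at angle θ to the initial spin direction is cos²(θ/2); spin-down is sin²(θ/2).
θ = 130°, so P = cos²(65°) ≈ 0.179.

0.179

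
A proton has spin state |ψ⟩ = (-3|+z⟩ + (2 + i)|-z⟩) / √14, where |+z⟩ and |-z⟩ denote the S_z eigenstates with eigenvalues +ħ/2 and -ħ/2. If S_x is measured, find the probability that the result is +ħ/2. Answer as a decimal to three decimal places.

0.071

|+x⟩ = (|+z⟩ + |-z⟩)/√2, so ⟨+x|ψ⟩ = (-1 + i) / (√2·√14).
P = |-1 + i|² / 28 = 2/28.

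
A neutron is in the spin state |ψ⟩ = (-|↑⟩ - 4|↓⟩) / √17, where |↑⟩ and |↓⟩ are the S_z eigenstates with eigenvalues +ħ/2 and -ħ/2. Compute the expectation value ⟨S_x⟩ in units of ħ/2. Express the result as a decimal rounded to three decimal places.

0.471

⟨σ_x⟩ = 2 Re(a* b)/(|a|²+|b|²) with a = -1, b = -4.
a* b = 4, so ⟨σ_x⟩ = 8/17.
⟨S_x⟩ = (ħ/2)·⟨σ_x⟩.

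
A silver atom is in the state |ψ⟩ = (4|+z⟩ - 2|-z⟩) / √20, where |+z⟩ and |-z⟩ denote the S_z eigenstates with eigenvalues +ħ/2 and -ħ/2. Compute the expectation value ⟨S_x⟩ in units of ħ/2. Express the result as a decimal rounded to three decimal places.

-0.800

⟨σ_x⟩ = 2 Re(a* b)/(|a|²+|b|²) with a = 4, b = -2.
a* b = -8, so ⟨σ_x⟩ = -16/20.
⟨S_x⟩ = (ħ/2)·⟨σ_x⟩.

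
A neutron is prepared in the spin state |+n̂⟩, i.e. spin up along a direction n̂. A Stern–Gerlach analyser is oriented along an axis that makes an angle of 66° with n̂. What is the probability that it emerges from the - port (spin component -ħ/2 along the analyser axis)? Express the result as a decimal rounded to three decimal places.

0.297

For spin-½, the probability of finding spin-up along an axis at angle θ to the initial spin direction is cos²(θ/2); spin-down is sin²(θ/2).
θ = 66°, so P = sin²(33°) ≈ 0.297.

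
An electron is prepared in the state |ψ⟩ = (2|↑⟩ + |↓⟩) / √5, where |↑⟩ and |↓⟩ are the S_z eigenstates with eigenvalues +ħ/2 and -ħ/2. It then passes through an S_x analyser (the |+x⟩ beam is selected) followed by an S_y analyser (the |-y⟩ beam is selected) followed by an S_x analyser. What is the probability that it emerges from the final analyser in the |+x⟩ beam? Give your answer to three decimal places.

0.225

First analyser (S_x): P(|+x⟩) = |⟨+x|ψ⟩|² = 9/10.
After stage 1 the state is |+x⟩; P(|-y⟩) = |⟨-y|+x⟩|² = 1/2.
After stage 2 the state is |-y⟩; P(|+x⟩) = |⟨+x|-y⟩|² = 1/2.
Joint probability = 9/10 × 1/2 × 1/2 = 0.225.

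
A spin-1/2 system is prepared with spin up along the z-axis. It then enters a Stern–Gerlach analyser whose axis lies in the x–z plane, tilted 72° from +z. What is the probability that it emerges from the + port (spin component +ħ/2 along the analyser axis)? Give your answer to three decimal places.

For spin-½, the probability of finding spin-up along an axis at angle θ to the initial spin direction is cos²(θ/2); spin-down is sin²(θ/2).
θ = 72°, so P = cos²(36°) ≈ 0.655.

0.655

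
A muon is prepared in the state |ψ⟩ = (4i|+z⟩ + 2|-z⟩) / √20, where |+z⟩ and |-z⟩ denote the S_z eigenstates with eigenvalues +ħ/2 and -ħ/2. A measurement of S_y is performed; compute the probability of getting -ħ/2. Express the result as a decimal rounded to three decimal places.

|-y⟩ = (|+z⟩ - i|-z⟩)/√2, so ⟨-y|ψ⟩ = (6i) / (√2·√20).
P = |6i|² / 40 = 36/40.

0.900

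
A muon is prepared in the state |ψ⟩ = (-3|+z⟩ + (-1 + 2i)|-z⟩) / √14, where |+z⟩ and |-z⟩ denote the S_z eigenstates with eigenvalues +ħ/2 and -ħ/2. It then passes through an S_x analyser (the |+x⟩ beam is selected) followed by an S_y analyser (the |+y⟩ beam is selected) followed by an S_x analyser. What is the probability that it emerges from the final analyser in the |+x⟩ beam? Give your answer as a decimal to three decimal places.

First analyser (S_x): P(|+x⟩) = |⟨+x|ψ⟩|² = 20/28.
After stage 1 the state is |+x⟩; P(|+y⟩) = |⟨+y|+x⟩|² = 1/2.
After stage 2 the state is |+y⟩; P(|+x⟩) = |⟨+x|+y⟩|² = 1/2.
Joint probability = 20/28 × 1/2 × 1/2 = 0.179.

0.179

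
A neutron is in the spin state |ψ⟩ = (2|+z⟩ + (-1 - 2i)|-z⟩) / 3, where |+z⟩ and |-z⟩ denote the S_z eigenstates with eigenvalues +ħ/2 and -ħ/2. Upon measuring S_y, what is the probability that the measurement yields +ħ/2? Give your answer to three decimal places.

0.056

|+y⟩ = (|+z⟩ + i|-z⟩)/√2, so ⟨+y|ψ⟩ = (i) / (√2·3).
P = |i|² / 18 = 1/18.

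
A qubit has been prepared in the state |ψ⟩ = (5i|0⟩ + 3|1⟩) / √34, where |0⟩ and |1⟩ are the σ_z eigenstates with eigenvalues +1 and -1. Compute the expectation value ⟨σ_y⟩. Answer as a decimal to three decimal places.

⟨σ_y⟩ = 2 Im(a* b)/(|a|²+|b|²) with a = 5i, b = 3.
a* b = -15i, so ⟨σ_y⟩ = -30/34.

-0.882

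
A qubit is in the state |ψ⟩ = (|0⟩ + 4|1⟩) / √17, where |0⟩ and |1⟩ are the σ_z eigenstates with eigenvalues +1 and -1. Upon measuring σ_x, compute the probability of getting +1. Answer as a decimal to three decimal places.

0.735

|+x⟩ = (|0⟩ + |1⟩)/√2, so ⟨+x|ψ⟩ = (5) / (√2·√17).
P = |5|² / 34 = 25/34.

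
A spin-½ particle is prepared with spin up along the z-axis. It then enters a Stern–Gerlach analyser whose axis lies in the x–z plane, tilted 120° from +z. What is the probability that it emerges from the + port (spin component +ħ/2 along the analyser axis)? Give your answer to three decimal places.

0.250

For spin-½, the probability of finding spin-up along an axis at angle θ to the initial spin direction is cos²(θ/2); spin-down is sin²(θ/2).
θ = 120°, so P = cos²(60°) ≈ 0.250.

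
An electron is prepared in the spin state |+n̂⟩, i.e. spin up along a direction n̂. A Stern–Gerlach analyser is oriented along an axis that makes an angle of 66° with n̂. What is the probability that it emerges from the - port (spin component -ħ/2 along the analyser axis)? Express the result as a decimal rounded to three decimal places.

For spin-½, the probability of finding spin-up along an axis at angle θ to the initial spin direction is cos²(θ/2); spin-down is sin²(θ/2).
θ = 66°, so P = sin²(33°) ≈ 0.297.

0.297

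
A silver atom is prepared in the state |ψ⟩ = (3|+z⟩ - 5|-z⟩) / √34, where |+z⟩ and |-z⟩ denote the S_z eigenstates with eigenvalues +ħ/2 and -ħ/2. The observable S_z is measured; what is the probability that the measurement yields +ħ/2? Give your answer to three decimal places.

0.265

The +ħ/2 outcome corresponds to |+z⟩. Its amplitude in |ψ⟩ is 3/√34.
P = |3|² / 34 = 9/34.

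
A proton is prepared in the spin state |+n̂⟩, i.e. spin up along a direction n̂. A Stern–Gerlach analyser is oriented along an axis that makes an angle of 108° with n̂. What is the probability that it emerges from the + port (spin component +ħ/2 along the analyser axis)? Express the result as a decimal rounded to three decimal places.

For spin-½, the probability of finding spin-up along an axis at angle θ to the initial spin direction is cos²(θ/2); spin-down is sin²(θ/2).
θ = 108°, so P = cos²(54°) ≈ 0.345.

0.345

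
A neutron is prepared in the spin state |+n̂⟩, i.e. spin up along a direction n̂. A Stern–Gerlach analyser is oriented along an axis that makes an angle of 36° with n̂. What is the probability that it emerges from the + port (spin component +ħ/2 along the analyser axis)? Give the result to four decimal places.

0.9045

For spin-½, the probability of finding spin-up along an axis at angle θ to the initial spin direction is cos²(θ/2); spin-down is sin²(θ/2).
θ = 36°, so P = cos²(18°) ≈ 0.9045.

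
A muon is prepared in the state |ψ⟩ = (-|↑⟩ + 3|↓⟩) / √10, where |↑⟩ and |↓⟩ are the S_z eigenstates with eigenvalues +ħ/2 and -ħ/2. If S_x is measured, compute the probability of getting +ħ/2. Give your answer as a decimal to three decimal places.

|+x⟩ = (|↑⟩ + |↓⟩)/√2, so ⟨+x|ψ⟩ = (2) / (√2·√10).
P = |2|² / 20 = 4/20.

0.200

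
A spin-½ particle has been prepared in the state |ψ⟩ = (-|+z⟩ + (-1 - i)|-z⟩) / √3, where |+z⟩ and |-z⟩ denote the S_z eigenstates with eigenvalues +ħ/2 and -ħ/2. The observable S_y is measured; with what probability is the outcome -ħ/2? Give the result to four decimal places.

|-y⟩ = (|+z⟩ - i|-z⟩)/√2, so ⟨-y|ψ⟩ = (-i) / (√2·√3).
P = |-i|² / 6 = 1/6.

0.1667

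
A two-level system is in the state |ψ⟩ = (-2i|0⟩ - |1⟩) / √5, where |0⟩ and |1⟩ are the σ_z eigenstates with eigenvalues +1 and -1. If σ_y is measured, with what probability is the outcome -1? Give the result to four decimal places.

|-y⟩ = (|0⟩ - i|1⟩)/√2, so ⟨-y|ψ⟩ = (-3i) / (√2·√5).
P = |-3i|² / 10 = 9/10.

0.9000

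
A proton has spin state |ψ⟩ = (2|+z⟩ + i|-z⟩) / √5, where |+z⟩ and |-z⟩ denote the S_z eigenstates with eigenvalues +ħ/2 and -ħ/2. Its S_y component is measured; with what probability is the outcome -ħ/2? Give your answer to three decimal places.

|-y⟩ = (|+z⟩ - i|-z⟩)/√2, so ⟨-y|ψ⟩ = (1) / (√2·√5).
P = |1|² / 10 = 1/10.

0.100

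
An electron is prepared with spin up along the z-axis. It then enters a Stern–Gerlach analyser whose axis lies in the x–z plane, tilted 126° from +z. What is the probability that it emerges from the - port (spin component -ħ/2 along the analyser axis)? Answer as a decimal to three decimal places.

For spin-½, the probability of finding spin-up along an axis at angle θ to the initial spin direction is cos²(θ/2); spin-down is sin²(θ/2).
θ = 126°, so P = sin²(63°) ≈ 0.794.

0.794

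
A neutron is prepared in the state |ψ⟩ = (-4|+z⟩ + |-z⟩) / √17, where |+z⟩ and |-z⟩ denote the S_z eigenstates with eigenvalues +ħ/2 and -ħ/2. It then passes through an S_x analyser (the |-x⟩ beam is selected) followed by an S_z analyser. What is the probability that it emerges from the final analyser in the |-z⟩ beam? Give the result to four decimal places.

First analyser (S_x): P(|-x⟩) = |⟨-x|ψ⟩|² = 25/34.
After stage 1 the state is |-x⟩; P(|-z⟩) = |⟨-z|-x⟩|² = 1/2.
Joint probability = 25/34 × 1/2 = 0.3676.

0.3676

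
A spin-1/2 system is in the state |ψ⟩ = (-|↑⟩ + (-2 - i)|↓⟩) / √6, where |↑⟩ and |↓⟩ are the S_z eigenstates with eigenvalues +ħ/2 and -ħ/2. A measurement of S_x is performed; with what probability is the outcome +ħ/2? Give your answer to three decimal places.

0.833

|+x⟩ = (|↑⟩ + |↓⟩)/√2, so ⟨+x|ψ⟩ = (-3 - i) / (√2·√6).
P = |-3 - i|² / 12 = 10/12.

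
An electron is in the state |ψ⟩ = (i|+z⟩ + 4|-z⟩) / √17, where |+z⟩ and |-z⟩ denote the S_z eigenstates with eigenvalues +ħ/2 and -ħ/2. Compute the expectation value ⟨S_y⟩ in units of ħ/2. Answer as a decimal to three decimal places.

-0.471

⟨σ_y⟩ = 2 Im(a* b)/(|a|²+|b|²) with a = i, b = 4.
a* b = -4i, so ⟨σ_y⟩ = -8/17.
⟨S_y⟩ = (ħ/2)·⟨σ_y⟩.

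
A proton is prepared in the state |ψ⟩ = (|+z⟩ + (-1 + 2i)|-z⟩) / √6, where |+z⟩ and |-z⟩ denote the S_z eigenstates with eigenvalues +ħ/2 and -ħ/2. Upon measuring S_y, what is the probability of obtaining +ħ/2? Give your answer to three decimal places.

|+y⟩ = (|+z⟩ + i|-z⟩)/√2, so ⟨+y|ψ⟩ = (3 + i) / (√2·√6).
P = |3 + i|² / 12 = 10/12.

0.833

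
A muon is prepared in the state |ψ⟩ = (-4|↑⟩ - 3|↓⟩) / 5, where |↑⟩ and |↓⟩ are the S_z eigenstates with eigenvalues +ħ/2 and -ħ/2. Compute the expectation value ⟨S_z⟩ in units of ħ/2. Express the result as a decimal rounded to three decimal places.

⟨σ_z⟩ = |a|² - |b|² divided by |a|²+|b|², with a, b the |↑⟩, |↓⟩ amplitudes.
= (16 - 9)/25 = 7/25.
⟨S_z⟩ = (ħ/2)·⟨σ_z⟩.

0.280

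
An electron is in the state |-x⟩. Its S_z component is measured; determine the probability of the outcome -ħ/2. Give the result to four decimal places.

0.5000

In the S_z basis, |-x⟩ = (|↑⟩ - |↓⟩)/√2 and |-z⟩ = |↓⟩.
|⟨-z|-x⟩|² = 1/2.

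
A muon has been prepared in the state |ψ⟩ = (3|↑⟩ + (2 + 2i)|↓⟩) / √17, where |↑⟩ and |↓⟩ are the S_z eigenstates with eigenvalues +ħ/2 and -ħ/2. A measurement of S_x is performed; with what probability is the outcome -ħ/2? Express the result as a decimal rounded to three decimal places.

|-x⟩ = (|↑⟩ - |↓⟩)/√2, so ⟨-x|ψ⟩ = (1 - 2i) / (√2·√17).
P = |1 - 2i|² / 34 = 5/34.

0.147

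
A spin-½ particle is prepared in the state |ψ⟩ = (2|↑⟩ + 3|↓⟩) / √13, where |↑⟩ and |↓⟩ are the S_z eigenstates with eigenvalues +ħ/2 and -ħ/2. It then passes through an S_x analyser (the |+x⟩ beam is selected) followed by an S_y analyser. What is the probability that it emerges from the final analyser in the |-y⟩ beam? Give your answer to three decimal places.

0.481

First analyser (S_x): P(|+x⟩) = |⟨+x|ψ⟩|² = 25/26.
After stage 1 the state is |+x⟩; P(|-y⟩) = |⟨-y|+x⟩|² = 1/2.
Joint probability = 25/26 × 1/2 = 0.481.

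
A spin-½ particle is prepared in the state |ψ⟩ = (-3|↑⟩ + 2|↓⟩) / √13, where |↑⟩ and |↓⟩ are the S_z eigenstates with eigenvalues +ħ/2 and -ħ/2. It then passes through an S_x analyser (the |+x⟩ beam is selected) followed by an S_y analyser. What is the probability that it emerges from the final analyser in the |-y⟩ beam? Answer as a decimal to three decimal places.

First analyser (S_x): P(|+x⟩) = |⟨+x|ψ⟩|² = 1/26.
After stage 1 the state is |+x⟩; P(|-y⟩) = |⟨-y|+x⟩|² = 1/2.
Joint probability = 1/26 × 1/2 = 0.019.

0.019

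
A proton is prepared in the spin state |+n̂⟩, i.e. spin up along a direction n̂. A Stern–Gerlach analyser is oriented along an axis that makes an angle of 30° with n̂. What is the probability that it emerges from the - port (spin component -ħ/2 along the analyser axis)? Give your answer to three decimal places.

0.067

For spin-½, the probability of finding spin-up along an axis at angle θ to the initial spin direction is cos²(θ/2); spin-down is sin²(θ/2).
θ = 30°, so P = sin²(15°) ≈ 0.067.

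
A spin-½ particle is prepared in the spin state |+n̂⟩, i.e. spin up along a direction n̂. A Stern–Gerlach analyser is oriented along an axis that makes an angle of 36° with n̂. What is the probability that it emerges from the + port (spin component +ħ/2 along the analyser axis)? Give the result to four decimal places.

0.9045

For spin-½, the probability of finding spin-up along an axis at angle θ to the initial spin direction is cos²(θ/2); spin-down is sin²(θ/2).
θ = 36°, so P = cos²(18°) ≈ 0.9045.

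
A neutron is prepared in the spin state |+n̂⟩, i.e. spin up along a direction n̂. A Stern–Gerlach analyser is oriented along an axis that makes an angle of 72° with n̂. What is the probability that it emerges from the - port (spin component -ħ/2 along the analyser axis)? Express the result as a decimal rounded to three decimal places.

0.345

For spin-½, the probability of finding spin-up along an axis at angle θ to the initial spin direction is cos²(θ/2); spin-down is sin²(θ/2).
θ = 72°, so P = sin²(36°) ≈ 0.345.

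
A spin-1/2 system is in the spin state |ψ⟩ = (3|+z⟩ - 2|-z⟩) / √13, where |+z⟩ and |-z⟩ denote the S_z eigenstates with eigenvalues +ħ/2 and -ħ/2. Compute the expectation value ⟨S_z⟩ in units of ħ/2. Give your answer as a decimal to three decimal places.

⟨σ_z⟩ = |a|² - |b|² divided by |a|²+|b|², with a, b the |+z⟩, |-z⟩ amplitudes.
= (9 - 4)/13 = 5/13.
⟨S_z⟩ = (ħ/2)·⟨σ_z⟩.

0.385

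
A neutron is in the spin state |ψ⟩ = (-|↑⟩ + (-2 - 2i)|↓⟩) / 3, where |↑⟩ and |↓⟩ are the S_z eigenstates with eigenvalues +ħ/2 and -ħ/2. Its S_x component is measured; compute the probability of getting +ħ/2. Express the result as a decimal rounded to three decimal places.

|+x⟩ = (|↑⟩ + |↓⟩)/√2, so ⟨+x|ψ⟩ = (-3 - 2i) / (√2·3).
P = |-3 - 2i|² / 18 = 13/18.

0.722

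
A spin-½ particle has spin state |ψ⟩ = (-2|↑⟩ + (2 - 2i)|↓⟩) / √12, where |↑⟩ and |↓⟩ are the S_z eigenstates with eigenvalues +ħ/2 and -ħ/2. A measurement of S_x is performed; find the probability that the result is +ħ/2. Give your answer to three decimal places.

|+x⟩ = (|↑⟩ + |↓⟩)/√2, so ⟨+x|ψ⟩ = (-2i) / (√2·√12).
P = |-2i|² / 24 = 4/24.

0.167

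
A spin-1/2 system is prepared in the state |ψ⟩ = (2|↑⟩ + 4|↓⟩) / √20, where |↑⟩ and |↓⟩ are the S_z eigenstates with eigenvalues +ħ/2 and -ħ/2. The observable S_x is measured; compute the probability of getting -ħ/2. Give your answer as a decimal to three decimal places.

0.100

|-x⟩ = (|↑⟩ - |↓⟩)/√2, so ⟨-x|ψ⟩ = (-2) / (√2·√20).
P = |-2|² / 40 = 4/40.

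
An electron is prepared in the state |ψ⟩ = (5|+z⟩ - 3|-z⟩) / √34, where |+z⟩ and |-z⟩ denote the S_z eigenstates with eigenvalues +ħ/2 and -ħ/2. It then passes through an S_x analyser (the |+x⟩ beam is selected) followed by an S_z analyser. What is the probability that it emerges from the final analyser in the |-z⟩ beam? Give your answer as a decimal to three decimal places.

First analyser (S_x): P(|+x⟩) = |⟨+x|ψ⟩|² = 4/68.
After stage 1 the state is |+x⟩; P(|-z⟩) = |⟨-z|+x⟩|² = 1/2.
Joint probability = 4/68 × 1/2 = 0.029.

0.029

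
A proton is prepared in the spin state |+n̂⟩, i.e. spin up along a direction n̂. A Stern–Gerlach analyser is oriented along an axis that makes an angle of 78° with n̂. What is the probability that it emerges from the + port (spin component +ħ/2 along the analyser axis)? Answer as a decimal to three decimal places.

0.604

For spin-½, the probability of finding spin-up along an axis at angle θ to the initial spin direction is cos²(θ/2); spin-down is sin²(θ/2).
θ = 78°, so P = cos²(39°) ≈ 0.604.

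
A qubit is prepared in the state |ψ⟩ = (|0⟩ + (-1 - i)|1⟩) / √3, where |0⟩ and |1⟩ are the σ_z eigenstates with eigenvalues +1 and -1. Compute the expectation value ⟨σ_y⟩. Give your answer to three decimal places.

-0.667

⟨σ_y⟩ = 2 Im(a* b)/(|a|²+|b|²) with a = 1, b = (-1 - i).
a* b = (-1 - i), so ⟨σ_y⟩ = -2/3.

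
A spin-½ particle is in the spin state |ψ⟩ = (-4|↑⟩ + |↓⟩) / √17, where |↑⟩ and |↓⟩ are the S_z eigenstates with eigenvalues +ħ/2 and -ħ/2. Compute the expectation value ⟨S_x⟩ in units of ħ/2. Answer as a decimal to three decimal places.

⟨σ_x⟩ = 2 Re(a* b)/(|a|²+|b|²) with a = -4, b = 1.
a* b = -4, so ⟨σ_x⟩ = -8/17.
⟨S_x⟩ = (ħ/2)·⟨σ_x⟩.

-0.471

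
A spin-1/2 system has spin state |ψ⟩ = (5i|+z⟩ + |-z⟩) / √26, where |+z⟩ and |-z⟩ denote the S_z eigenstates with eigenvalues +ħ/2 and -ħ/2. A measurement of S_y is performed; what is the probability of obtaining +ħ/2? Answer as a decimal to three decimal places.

|+y⟩ = (|+z⟩ + i|-z⟩)/√2, so ⟨+y|ψ⟩ = (4i) / (√2·√26).
P = |4i|² / 52 = 16/52.

0.308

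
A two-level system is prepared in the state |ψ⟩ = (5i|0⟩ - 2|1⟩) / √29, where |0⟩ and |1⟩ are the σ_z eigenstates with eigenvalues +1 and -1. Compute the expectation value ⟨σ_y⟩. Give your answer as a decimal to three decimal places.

0.690

⟨σ_y⟩ = 2 Im(a* b)/(|a|²+|b|²) with a = 5i, b = -2.
a* b = 10i, so ⟨σ_y⟩ = 20/29.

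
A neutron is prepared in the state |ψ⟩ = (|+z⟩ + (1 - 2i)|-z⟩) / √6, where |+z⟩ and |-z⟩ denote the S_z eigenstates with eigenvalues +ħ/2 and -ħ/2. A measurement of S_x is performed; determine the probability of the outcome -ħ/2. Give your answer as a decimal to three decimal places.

|-x⟩ = (|+z⟩ - |-z⟩)/√2, so ⟨-x|ψ⟩ = (2i) / (√2·√6).
P = |2i|² / 12 = 4/12.

0.333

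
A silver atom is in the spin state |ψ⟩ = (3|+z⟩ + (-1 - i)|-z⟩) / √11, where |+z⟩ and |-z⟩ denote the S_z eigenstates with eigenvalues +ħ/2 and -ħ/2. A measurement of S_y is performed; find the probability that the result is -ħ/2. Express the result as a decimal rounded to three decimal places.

0.773

|-y⟩ = (|+z⟩ - i|-z⟩)/√2, so ⟨-y|ψ⟩ = (4 - i) / (√2·√11).
P = |4 - i|² / 22 = 17/22.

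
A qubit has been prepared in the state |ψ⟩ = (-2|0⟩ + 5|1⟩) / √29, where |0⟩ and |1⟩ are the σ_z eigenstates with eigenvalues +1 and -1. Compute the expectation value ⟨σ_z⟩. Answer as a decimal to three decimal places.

-0.724

⟨σ_z⟩ = |a|² - |b|² divided by |a|²+|b|², with a, b the |0⟩, |1⟩ amplitudes.
= (4 - 25)/29 = -21/29.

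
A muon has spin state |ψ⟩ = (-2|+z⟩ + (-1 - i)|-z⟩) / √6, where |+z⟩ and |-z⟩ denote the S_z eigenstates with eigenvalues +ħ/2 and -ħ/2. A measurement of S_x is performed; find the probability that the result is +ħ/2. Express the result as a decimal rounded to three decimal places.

|+x⟩ = (|+z⟩ + |-z⟩)/√2, so ⟨+x|ψ⟩ = (-3 - i) / (√2·√6).
P = |-3 - i|² / 12 = 10/12.

0.833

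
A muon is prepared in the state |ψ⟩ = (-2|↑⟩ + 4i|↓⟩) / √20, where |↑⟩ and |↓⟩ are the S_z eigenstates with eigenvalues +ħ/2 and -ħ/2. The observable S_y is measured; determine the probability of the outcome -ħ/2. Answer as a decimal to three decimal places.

|-y⟩ = (|↑⟩ - i|↓⟩)/√2, so ⟨-y|ψ⟩ = (-6) / (√2·√20).
P = |-6|² / 40 = 36/40.

0.900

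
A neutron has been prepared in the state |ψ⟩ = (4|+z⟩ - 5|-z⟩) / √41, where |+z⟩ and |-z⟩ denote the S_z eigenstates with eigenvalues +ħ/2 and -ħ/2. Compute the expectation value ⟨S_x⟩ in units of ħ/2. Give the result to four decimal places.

-0.9756

⟨σ_x⟩ = 2 Re(a* b)/(|a|²+|b|²) with a = 4, b = -5.
a* b = -20, so ⟨σ_x⟩ = -40/41.
⟨S_x⟩ = (ħ/2)·⟨σ_x⟩.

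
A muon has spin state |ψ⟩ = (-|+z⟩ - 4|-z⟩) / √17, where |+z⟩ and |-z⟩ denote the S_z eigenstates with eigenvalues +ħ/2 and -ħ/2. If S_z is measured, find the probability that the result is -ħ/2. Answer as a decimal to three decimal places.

The -ħ/2 outcome corresponds to |-z⟩. Its amplitude in |ψ⟩ is -4/√17.
P = |-4|² / 17 = 16/17.

0.941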